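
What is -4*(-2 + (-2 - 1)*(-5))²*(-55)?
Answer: 37180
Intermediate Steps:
-4*(-2 + (-2 - 1)*(-5))²*(-55) = -4*(-2 - 3*(-5))²*(-55) = -4*(-2 + 15)²*(-55) = -4*13²*(-55) = -4*169*(-55) = -676*(-55) = 37180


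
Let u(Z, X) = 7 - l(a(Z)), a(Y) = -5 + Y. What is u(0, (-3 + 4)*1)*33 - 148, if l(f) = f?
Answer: 248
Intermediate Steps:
u(Z, X) = 12 - Z (u(Z, X) = 7 - (-5 + Z) = 7 + (5 - Z) = 12 - Z)
u(0, (-3 + 4)*1)*33 - 148 = (12 - 1*0)*33 - 148 = (12 + 0)*33 - 148 = 12*33 - 148 = 396 - 148 = 248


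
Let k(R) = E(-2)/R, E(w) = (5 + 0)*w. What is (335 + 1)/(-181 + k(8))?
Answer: -448/243 ≈ -1.8436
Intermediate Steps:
E(w) = 5*w
k(R) = -10/R (k(R) = (5*(-2))/R = -10/R)
(335 + 1)/(-181 + k(8)) = (335 + 1)/(-181 - 10/8) = 336/(-181 - 10*1/8) = 336/(-181 - 5/4) = 336/(-729/4) = 336*(-4/729) = -448/243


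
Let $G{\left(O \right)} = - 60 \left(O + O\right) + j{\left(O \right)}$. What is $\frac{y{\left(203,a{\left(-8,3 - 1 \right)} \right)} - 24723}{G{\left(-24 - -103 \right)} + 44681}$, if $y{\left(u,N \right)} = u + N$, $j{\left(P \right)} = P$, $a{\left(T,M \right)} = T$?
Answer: $- \frac{73}{105} \approx -0.69524$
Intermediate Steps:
$G{\left(O \right)} = - 119 O$ ($G{\left(O \right)} = - 60 \left(O + O\right) + O = - 60 \cdot 2 O + O = - 120 O + O = - 119 O$)
$y{\left(u,N \right)} = N + u$
$\frac{y{\left(203,a{\left(-8,3 - 1 \right)} \right)} - 24723}{G{\left(-24 - -103 \right)} + 44681} = \frac{\left(-8 + 203\right) - 24723}{- 119 \left(-24 - -103\right) + 44681} = \frac{195 - 24723}{- 119 \left(-24 + 103\right) + 44681} = - \frac{24528}{\left(-119\right) 79 + 44681} = - \frac{24528}{-9401 + 44681} = - \frac{24528}{35280} = \left(-24528\right) \frac{1}{35280} = - \frac{73}{105}$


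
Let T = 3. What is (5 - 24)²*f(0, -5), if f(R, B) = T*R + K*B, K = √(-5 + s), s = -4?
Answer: -5415*I ≈ -5415.0*I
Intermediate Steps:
K = 3*I (K = √(-5 - 4) = √(-9) = 3*I ≈ 3.0*I)
f(R, B) = 3*R + 3*I*B (f(R, B) = 3*R + (3*I)*B = 3*R + 3*I*B)
(5 - 24)²*f(0, -5) = (5 - 24)²*(3*0 + 3*I*(-5)) = (-19)²*(0 - 15*I) = 361*(-15*I) = -5415*I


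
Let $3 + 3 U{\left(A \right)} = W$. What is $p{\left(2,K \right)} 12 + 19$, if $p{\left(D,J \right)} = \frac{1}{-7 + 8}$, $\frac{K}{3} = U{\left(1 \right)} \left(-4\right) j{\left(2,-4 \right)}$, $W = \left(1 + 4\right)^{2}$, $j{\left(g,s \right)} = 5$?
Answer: $31$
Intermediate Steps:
$W = 25$ ($W = 5^{2} = 25$)
$U{\left(A \right)} = \frac{22}{3}$ ($U{\left(A \right)} = -1 + \frac{1}{3} \cdot 25 = -1 + \frac{25}{3} = \frac{22}{3}$)
$K = -440$ ($K = 3 \cdot \frac{22}{3} \left(-4\right) 5 = 3 \left(\left(- \frac{88}{3}\right) 5\right) = 3 \left(- \frac{440}{3}\right) = -440$)
$p{\left(D,J \right)} = 1$ ($p{\left(D,J \right)} = 1^{-1} = 1$)
$p{\left(2,K \right)} 12 + 19 = 1 \cdot 12 + 19 = 12 + 19 = 31$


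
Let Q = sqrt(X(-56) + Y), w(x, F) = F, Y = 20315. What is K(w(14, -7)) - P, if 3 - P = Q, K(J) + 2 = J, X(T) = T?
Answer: -12 + 3*sqrt(2251) ≈ 130.33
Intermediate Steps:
Q = 3*sqrt(2251) (Q = sqrt(-56 + 20315) = sqrt(20259) = 3*sqrt(2251) ≈ 142.33)
K(J) = -2 + J
P = 3 - 3*sqrt(2251) ≈ -139.33
K(w(14, -7)) - P = (-2 - 7) - (3 - 3*sqrt(2251)) = -9 + (-3 + 3*sqrt(2251)) = -12 + 3*sqrt(2251)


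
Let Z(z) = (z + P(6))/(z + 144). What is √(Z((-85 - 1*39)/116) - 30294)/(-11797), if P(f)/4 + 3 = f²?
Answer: -I*√520466232785/48898565 ≈ -0.014754*I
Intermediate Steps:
P(f) = -12 + 4*f²
Z(z) = (132 + z)/(144 + z) (Z(z) = (z + (-12 + 4*6²))/(z + 144) = (z + (-12 + 4*36))/(144 + z) = (z + (-12 + 144))/(144 + z) = (z + 132)/(144 + z) = (132 + z)/(144 + z))
√(Z((-85 - 1*39)/116) - 30294)/(-11797) = √((132 + (-85 - 1*39)/116)/(144 + (-85 - 1*39)/116) - 30294)/(-11797) = √((132 + (-85 - 39)*(1/116))/(144 + (-85 - 39)*(1/116)) - 30294)*(-1/11797) = √((132 - 124*1/116)/(144 - 124*1/116) - 30294)*(-1/11797) = √((132 - 31/29)/(144 - 31/29) - 30294)*(-1/11797) = √((3797/29)/(4145/29) - 30294)*(-1/11797) = √((29/4145)*(3797/29) - 30294)*(-1/11797) = √(3797/4145 - 30294)*(-1/11797) = √(-125564833/4145)*(-1/11797) = (I*√520466232785/4145)*(-1/11797) = -I*√520466232785/48898565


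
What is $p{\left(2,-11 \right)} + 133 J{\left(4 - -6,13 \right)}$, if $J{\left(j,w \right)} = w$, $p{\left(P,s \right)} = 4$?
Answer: $1733$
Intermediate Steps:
$p{\left(2,-11 \right)} + 133 J{\left(4 - -6,13 \right)} = 4 + 133 \cdot 13 = 4 + 1729 = 1733$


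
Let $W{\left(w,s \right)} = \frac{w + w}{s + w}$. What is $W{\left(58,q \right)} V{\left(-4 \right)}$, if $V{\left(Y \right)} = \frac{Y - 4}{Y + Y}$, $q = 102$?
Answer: $\frac{29}{40} \approx 0.725$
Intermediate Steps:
$V{\left(Y \right)} = \frac{-4 + Y}{2 Y}$
$W{\left(w,s \right)} = \frac{2 w}{s + w}$
$W{\left(58,q \right)} V{\left(-4 \right)} = 2 \cdot 58 \frac{1}{102 + 58} \frac{-4 - 4}{2 \left(-4\right)} = 2 \cdot 58 \cdot \frac{1}{160} \cdot \frac{1}{2} \left(- \frac{1}{4}\right) \left(-8\right) = 2 \cdot 58 \cdot \frac{1}{160} \cdot 1 = \frac{29}{40} \cdot 1 = \frac{29}{40}$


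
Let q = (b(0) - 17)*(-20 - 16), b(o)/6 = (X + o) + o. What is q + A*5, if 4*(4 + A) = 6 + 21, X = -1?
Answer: 3367/4 ≈ 841.75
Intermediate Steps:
A = 11/4 (A = -4 + (6 + 21)/4 = -4 + (1/4)*27 = -4 + 27/4 = 11/4 ≈ 2.7500)
b(o) = -6 + 12*o (b(o) = 6*((-1 + o) + o) = 6*(-1 + 2*o) = -6 + 12*o)
q = 828 (q = ((-6 + 12*0) - 17)*(-20 - 16) = ((-6 + 0) - 17)*(-36) = (-6 - 17)*(-36) = -23*(-36) = 828)
q + A*5 = 828 + (11/4)*5 = 828 + 55/4 = 3367/4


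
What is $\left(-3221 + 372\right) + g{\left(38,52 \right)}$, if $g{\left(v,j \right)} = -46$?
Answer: $-2895$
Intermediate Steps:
$\left(-3221 + 372\right) + g{\left(38,52 \right)} = \left(-3221 + 372\right) - 46 = -2849 - 46 = -2895$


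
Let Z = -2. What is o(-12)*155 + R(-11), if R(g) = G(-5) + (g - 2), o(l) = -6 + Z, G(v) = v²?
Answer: -1228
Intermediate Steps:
o(l) = -8 (o(l) = -6 - 2 = -8)
R(g) = 23 + g (R(g) = (-5)² + (g - 2) = 25 + (-2 + g) = 23 + g)
o(-12)*155 + R(-11) = -8*155 + (23 - 11) = -1240 + 12 = -1228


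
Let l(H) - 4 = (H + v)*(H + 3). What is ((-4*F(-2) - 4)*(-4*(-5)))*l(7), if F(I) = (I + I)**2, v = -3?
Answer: -59840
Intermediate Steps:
l(H) = 4 + (-3 + H)*(3 + H) (l(H) = 4 + (H - 3)*(H + 3) = 4 + (-3 + H)*(3 + H))
F(I) = 4*I**2 (F(I) = (2*I)**2 = 4*I**2)
((-4*F(-2) - 4)*(-4*(-5)))*l(7) = ((-16*(-2)**2 - 4)*(-4*(-5)))*(-5 + 7**2) = ((-16*4 - 4)*20)*(-5 + 49) = ((-4*16 - 4)*20)*44 = ((-64 - 4)*20)*44 = -68*20*44 = -1360*44 = -59840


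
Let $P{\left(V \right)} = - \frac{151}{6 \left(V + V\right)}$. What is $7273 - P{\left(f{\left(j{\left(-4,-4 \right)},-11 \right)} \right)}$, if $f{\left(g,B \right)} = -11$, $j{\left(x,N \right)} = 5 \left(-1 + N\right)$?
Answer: $\frac{959885}{132} \approx 7271.9$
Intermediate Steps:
$j{\left(x,N \right)} = -5 + 5 N$
$P{\left(V \right)} = - \frac{151}{12 V}$ ($P{\left(V \right)} = - \frac{151}{6 \cdot 2 V} = - \frac{151}{12 V}$)
$7273 - P{\left(f{\left(j{\left(-4,-4 \right)},-11 \right)} \right)} = 7273 - - \frac{151}{12 \left(-11\right)} = 7273 - \left(- \frac{151}{12}\right) \left(- \frac{1}{11}\right) = 7273 - \frac{151}{132} = \frac{959885}{132}$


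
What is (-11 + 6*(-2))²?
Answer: 529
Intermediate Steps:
(-11 + 6*(-2))² = (-11 - 12)² = (-23)² = 529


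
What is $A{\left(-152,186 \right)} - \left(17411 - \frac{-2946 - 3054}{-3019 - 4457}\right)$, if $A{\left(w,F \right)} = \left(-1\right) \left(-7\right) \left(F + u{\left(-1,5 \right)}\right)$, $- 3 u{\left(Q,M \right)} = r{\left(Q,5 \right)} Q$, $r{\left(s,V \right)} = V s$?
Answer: $- \frac{30128026}{1869} \approx -16120.0$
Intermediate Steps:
$u{\left(Q,M \right)} = - \frac{5 Q^{2}}{3}$ ($u{\left(Q,M \right)} = - \frac{5 Q Q}{3} = - \frac{5 Q^{2}}{3}$)
$A{\left(w,F \right)} = - \frac{35}{3} + 7 F$ ($A{\left(w,F \right)} = \left(-1\right) \left(-7\right) \left(F - \frac{5 \left(-1\right)^{2}}{3}\right) = 7 \left(F - \frac{5}{3}\right) = 7 \left(- \frac{5}{3} + F\right) = - \frac{35}{3} + 7 F$)
$A{\left(-152,186 \right)} - \left(17411 - \frac{-2946 - 3054}{-3019 - 4457}\right) = \left(- \frac{35}{3} + 7 \cdot 186\right) - \left(17411 - \frac{-2946 - 3054}{-3019 - 4457}\right) = \left(- \frac{35}{3} + 1302\right) - \left(17411 + \frac{6000}{-7476}\right) = \frac{3871}{3} - \frac{10846553}{623} = - \frac{30128026}{1869}$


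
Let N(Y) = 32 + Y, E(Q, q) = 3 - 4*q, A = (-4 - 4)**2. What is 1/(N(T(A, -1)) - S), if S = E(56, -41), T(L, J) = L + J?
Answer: -1/72 ≈ -0.013889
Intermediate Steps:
A = 64 (A = (-8)**2 = 64)
T(L, J) = J + L
S = 167 (S = 3 - 4*(-41) = 3 + 164 = 167)
1/(N(T(A, -1)) - S) = 1/((32 + (-1 + 64)) - 1*167) = 1/((32 + 63) - 167) = 1/(95 - 167) = 1/(-72) = -1/72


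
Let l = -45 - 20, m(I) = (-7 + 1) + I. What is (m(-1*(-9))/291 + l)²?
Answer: 39740416/9409 ≈ 4223.7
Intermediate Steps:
m(I) = -6 + I
l = -65
(m(-1*(-9))/291 + l)² = ((-6 - 1*(-9))/291 - 65)² = ((-6 + 9)*(1/291) - 65)² = (3*(1/291) - 65)² = (1/97 - 65)² = (-6304/97)² = 39740416/9409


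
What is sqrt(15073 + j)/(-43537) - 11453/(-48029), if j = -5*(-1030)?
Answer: 11453/48029 - 3*sqrt(2247)/43537 ≈ 0.23519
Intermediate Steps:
j = 5150
sqrt(15073 + j)/(-43537) - 11453/(-48029) = sqrt(15073 + 5150)/(-43537) - 11453/(-48029) = sqrt(20223)*(-1/43537) - 11453*(-1/48029) = (3*sqrt(2247))*(-1/43537) + 11453/48029 = -3*sqrt(2247)/43537 + 11453/48029 = 11453/48029 - 3*sqrt(2247)/43537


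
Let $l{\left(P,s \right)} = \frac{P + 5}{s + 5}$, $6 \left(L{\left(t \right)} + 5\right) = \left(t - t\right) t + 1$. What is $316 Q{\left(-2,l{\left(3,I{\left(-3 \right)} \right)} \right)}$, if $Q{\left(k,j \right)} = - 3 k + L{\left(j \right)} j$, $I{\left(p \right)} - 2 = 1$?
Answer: $\frac{1106}{3} \approx 368.67$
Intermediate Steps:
$L{\left(t \right)} = - \frac{29}{6}$ ($L{\left(t \right)} = -5 + \frac{\left(t - t\right) t + 1}{6} = -5 + \frac{0 t + 1}{6} = -5 + \frac{0 + 1}{6} = -5 + \frac{1}{6} \cdot 1 = -5 + \frac{1}{6} = - \frac{29}{6}$)
$I{\left(p \right)} = 3$ ($I{\left(p \right)} = 2 + 1 = 3$)
$l{\left(P,s \right)} = \frac{5 + P}{5 + s}$
$Q{\left(k,j \right)} = - 3 k - \frac{29 j}{6}$
$316 Q{\left(-2,l{\left(3,I{\left(-3 \right)} \right)} \right)} = 316 \left(\left(-3\right) \left(-2\right) - \frac{29 \frac{5 + 3}{5 + 3}}{6}\right) = 316 \left(6 - \frac{29 \cdot \frac{1}{8} \cdot 8}{6}\right) = 316 \left(6 - \frac{29}{6}\right) = 316 \cdot \frac{7}{6} = \frac{1106}{3}$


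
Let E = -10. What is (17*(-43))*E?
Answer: 7310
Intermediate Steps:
(17*(-43))*E = (17*(-43))*(-10) = -731*(-10) = 7310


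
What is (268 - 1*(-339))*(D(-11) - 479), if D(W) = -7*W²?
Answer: -804882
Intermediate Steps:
(268 - 1*(-339))*(D(-11) - 479) = (268 - 1*(-339))*(-7*(-11)² - 479) = (268 + 339)*(-7*121 - 479) = 607*(-847 - 479) = 607*(-1326) = -804882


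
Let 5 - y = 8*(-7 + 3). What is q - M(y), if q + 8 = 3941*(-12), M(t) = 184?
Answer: -47484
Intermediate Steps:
y = 37 (y = 5 - 8*(-7 + 3) = 5 - 8*(-4) = 5 - 1*(-32) = 5 + 32 = 37)
q = -47300 (q = -8 + 3941*(-12) = -8 - 47292 = -47300)
q - M(y) = -47300 - 1*184 = -47300 - 184 = -47484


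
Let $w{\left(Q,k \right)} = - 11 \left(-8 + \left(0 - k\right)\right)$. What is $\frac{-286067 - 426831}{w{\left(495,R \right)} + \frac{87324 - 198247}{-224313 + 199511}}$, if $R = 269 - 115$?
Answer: $- \frac{17681296196}{44308087} \approx -399.05$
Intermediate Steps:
$R = 154$ ($R = 269 - 115 = 154$)
$w{\left(Q,k \right)} = 88 + 11 k$ ($w{\left(Q,k \right)} = - 11 \left(-8 - k\right) = 88 + 11 k$)
$\frac{-286067 - 426831}{w{\left(495,R \right)} + \frac{87324 - 198247}{-224313 + 199511}} = \frac{-286067 - 426831}{\left(88 + 11 \cdot 154\right) + \frac{87324 - 198247}{-224313 + 199511}} = - \frac{712898}{\left(88 + 1694\right) - \frac{110923}{-24802}} = - \frac{712898}{1782 - - \frac{110923}{24802}} = - \frac{712898}{1782 + \frac{110923}{24802}} = - \frac{712898}{\frac{44308087}{24802}} = \left(-712898\right) \frac{24802}{44308087} = - \frac{17681296196}{44308087}$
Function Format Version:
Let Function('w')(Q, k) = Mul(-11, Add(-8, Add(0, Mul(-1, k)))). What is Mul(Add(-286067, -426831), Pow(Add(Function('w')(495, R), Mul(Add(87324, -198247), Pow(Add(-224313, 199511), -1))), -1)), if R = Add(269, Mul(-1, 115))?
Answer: Rational(-17681296196, 44308087) ≈ -399.05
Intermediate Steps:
R = 154 (R = Add(269, -115) = 154)
Function('w')(Q, k) = Add(88, Mul(11, k)) (Function('w')(Q, k) = Mul(-11, Add(-8, Mul(-1, k))) = Add(88, Mul(11, k)))
Mul(Add(-286067, -426831), Pow(Add(Function('w')(495, R), Mul(Add(87324, -198247), Pow(Add(-224313, 199511), -1))), -1)) = Mul(Add(-286067, -426831), Pow(Add(Add(88, Mul(11, 154)), Mul(Add(87324, -198247), Pow(Add(-224313, 199511), -1))), -1)) = Mul(-712898, Pow(Add(Add(88, 1694), Mul(-110923, Pow(-24802, -1))), -1)) = Mul(-712898, Pow(Add(1782, Mul(-110923, Rational(-1, 24802))), -1)) = Mul(-712898, Pow(Add(1782, Rational(110923, 24802)), -1)) = Mul(-712898, Pow(Rational(44308087, 24802), -1)) = Mul(-712898, Rational(24802, 44308087)) = Rational(-17681296196, 44308087)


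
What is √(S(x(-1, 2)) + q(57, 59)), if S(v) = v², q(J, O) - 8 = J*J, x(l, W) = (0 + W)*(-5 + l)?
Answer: √3401 ≈ 58.318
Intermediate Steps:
x(l, W) = W*(-5 + l)
q(J, O) = 8 + J² (q(J, O) = 8 + J*J = 8 + J²)
√(S(x(-1, 2)) + q(57, 59)) = √((2*(-5 - 1))² + (8 + 57²)) = √((2*(-6))² + (8 + 3249)) = √((-12)² + 3257) = √(144 + 3257) = √3401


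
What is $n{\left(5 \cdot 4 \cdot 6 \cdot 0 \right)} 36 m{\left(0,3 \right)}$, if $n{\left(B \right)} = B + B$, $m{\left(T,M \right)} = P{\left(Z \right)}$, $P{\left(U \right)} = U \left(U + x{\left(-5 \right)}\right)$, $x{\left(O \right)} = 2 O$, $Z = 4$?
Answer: $0$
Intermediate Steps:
$P{\left(U \right)} = U \left(-10 + U\right)$ ($P{\left(U \right)} = U \left(U + 2 \left(-5\right)\right) = U \left(U - 10\right) = U \left(-10 + U\right)$)
$m{\left(T,M \right)} = -24$ ($m{\left(T,M \right)} = 4 \left(-10 + 4\right) = 4 \left(-6\right) = -24$)
$n{\left(B \right)} = 2 B$
$n{\left(5 \cdot 4 \cdot 6 \cdot 0 \right)} 36 m{\left(0,3 \right)} = 2 \cdot 5 \cdot 4 \cdot 6 \cdot 0 \cdot 36 \left(-24\right) = 2 \cdot 5 \cdot 24 \cdot 0 \cdot 36 \left(-24\right) = 2 \cdot 5 \cdot 0 \cdot 36 \left(-24\right) = 2 \cdot 0 \cdot 36 \left(-24\right) = 0 \cdot 36 \left(-24\right) = 0 \left(-24\right) = 0$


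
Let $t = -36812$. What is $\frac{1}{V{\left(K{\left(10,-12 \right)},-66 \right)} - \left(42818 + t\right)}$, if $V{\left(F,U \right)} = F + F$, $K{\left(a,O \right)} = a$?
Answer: $- \frac{1}{5986} \approx -0.00016706$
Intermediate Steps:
$V{\left(F,U \right)} = 2 F$
$\frac{1}{V{\left(K{\left(10,-12 \right)},-66 \right)} - \left(42818 + t\right)} = \frac{1}{2 \cdot 10 - 6006} = \frac{1}{20 + \left(-42818 + 36812\right)} = \frac{1}{20 - 6006} = \frac{1}{-5986} = - \frac{1}{5986}$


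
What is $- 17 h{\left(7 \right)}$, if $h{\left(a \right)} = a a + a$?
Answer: $-952$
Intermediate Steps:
$h{\left(a \right)} = a + a^{2}$ ($h{\left(a \right)} = a^{2} + a = a + a^{2}$)
$- 17 h{\left(7 \right)} = - 17 \cdot 7 \left(1 + 7\right) = - 17 \cdot 7 \cdot 8 = \left(-17\right) 56 = -952$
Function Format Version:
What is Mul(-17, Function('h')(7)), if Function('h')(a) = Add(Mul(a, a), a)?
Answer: -952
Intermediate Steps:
Function('h')(a) = Add(a, Pow(a, 2)) (Function('h')(a) = Add(Pow(a, 2), a) = Add(a, Pow(a, 2)))
Mul(-17, Function('h')(7)) = Mul(-17, Mul(7, Add(1, 7))) = Mul(-17, Mul(7, 8)) = Mul(-17, 56) = -952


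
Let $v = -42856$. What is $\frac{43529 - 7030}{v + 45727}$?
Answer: $\frac{36499}{2871} \approx 12.713$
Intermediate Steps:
$\frac{43529 - 7030}{v + 45727} = \frac{43529 - 7030}{-42856 + 45727} = \frac{36499}{2871}$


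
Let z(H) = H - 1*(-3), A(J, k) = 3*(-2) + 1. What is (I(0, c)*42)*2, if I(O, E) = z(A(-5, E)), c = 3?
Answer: -168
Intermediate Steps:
A(J, k) = -5 (A(J, k) = -6 + 1 = -5)
z(H) = 3 + H (z(H) = H + 3 = 3 + H)
I(O, E) = -2 (I(O, E) = 3 - 5 = -2)
(I(0, c)*42)*2 = -2*42*2 = -84*2 = -168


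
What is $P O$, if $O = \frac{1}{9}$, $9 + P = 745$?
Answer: $\frac{736}{9} \approx 81.778$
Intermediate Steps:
$P = 736$ ($P = -9 + 745 = 736$)
$O = \frac{1}{9} \approx 0.11111$
$P O = 736 \cdot \frac{1}{9} = \frac{736}{9}$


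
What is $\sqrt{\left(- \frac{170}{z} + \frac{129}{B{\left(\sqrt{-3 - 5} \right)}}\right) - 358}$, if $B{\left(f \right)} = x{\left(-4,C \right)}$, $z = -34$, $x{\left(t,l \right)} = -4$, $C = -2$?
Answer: $\frac{i \sqrt{1541}}{2} \approx 19.628 i$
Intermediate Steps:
$B{\left(f \right)} = -4$
$\sqrt{\left(- \frac{170}{z} + \frac{129}{B{\left(\sqrt{-3 - 5} \right)}}\right) - 358} = \sqrt{\left(- \frac{170}{-34} + \frac{129}{-4}\right) - 358} = \sqrt{\left(\left(-170\right) \left(- \frac{1}{34}\right) + 129 \left(- \frac{1}{4}\right)\right) - 358} = \sqrt{\left(5 - \frac{129}{4}\right) - 358} = \sqrt{- \frac{109}{4} - 358} = \sqrt{- \frac{1541}{4}} = \frac{i \sqrt{1541}}{2}$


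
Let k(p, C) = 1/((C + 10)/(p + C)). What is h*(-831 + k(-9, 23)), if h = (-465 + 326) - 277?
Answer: 11402144/33 ≈ 3.4552e+5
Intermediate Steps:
k(p, C) = (C + p)/(10 + C) (k(p, C) = 1/((10 + C)/(C + p)) = (C + p)/(10 + C))
h = -416 (h = -139 - 277 = -416)
h*(-831 + k(-9, 23)) = -416*(-831 + (23 - 9)/(10 + 23)) = -416*(-831 + 14/33) = -416*(-27409/33) = 11402144/33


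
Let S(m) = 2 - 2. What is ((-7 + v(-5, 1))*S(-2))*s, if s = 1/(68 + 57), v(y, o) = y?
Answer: 0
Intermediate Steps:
S(m) = 0
s = 1/125 ≈ 0.0080000
((-7 + v(-5, 1))*S(-2))*s = ((-7 - 5)*0)*(1/125) = -12*0*(1/125) = 0*(1/125) = 0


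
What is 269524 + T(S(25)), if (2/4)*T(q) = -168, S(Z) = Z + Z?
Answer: 269188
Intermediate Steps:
S(Z) = 2*Z
T(q) = -336 (T(q) = 2*(-168) = -336)
269524 + T(S(25)) = 269524 - 336 = 269188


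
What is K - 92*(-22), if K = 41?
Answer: 2065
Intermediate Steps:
K - 92*(-22) = 41 - 92*(-22) = 41 + 2024 = 2065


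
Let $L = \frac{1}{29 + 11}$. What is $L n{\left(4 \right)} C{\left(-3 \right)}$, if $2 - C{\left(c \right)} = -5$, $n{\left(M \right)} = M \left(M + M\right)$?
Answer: $\frac{28}{5} \approx 5.6$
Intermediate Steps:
$n{\left(M \right)} = 2 M^{2}$ ($n{\left(M \right)} = M 2 M = 2 M^{2}$)
$L = \frac{1}{40} \approx 0.025$
$C{\left(c \right)} = 7$ ($C{\left(c \right)} = 2 - -5 = 2 + 5 = 7$)
$L n{\left(4 \right)} C{\left(-3 \right)} = \frac{2 \cdot 4^{2}}{40} \cdot 7 = \frac{2 \cdot 16}{40} \cdot 7 = \frac{1}{40} \cdot 32 \cdot 7 = \frac{4}{5} \cdot 7 = \frac{28}{5}$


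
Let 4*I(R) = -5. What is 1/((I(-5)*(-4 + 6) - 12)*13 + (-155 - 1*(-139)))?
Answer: -2/409 ≈ -0.0048900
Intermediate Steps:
I(R) = -5/4 (I(R) = (¼)*(-5) = -5/4)
1/((I(-5)*(-4 + 6) - 12)*13 + (-155 - 1*(-139))) = 1/((-5*(-4 + 6)/4 - 12)*13 + (-155 - 1*(-139))) = 1/((-5/4*2 - 12)*13 + (-155 + 139)) = 1/((-5/2 - 12)*13 - 16) = 1/(-29/2*13 - 16) = 1/(-377/2 - 16) = 1/(-409/2) = -2/409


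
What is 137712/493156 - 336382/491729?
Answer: -24542954386/60624776681 ≈ -0.40483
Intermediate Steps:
137712/493156 - 336382/491729 = 137712*(1/493156) - 336382*1/491729 = 34428/123289 - 336382/491729 = -24542954386/60624776681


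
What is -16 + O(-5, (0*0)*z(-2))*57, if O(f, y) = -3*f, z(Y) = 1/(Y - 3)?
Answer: 839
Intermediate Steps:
z(Y) = 1/(-3 + Y)
O(f, y) = -3*f
-16 + O(-5, (0*0)*z(-2))*57 = -16 - 3*(-5)*57 = -16 + 15*57 = -16 + 855 = 839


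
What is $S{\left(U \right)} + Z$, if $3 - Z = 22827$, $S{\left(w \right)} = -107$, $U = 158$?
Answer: $-22931$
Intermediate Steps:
$Z = -22824$ ($Z = 3 - 22827 = -22824$)
$S{\left(U \right)} + Z = -107 - 22824 = -22931$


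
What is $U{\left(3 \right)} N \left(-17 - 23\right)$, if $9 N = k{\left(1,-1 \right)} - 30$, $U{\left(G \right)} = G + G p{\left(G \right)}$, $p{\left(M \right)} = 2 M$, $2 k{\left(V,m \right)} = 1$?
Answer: $\frac{8260}{3} \approx 2753.3$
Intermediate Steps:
$k{\left(V,m \right)} = \frac{1}{2}$ ($k{\left(V,m \right)} = \frac{1}{2} \cdot 1 = \frac{1}{2}$)
$U{\left(G \right)} = G + 2 G^{2}$ ($U{\left(G \right)} = G + G 2 G = G + 2 G^{2}$)
$N = - \frac{59}{18}$ ($N = \frac{\frac{1}{2} - 30}{9} = \frac{1}{9} \left(- \frac{59}{2}\right) = - \frac{59}{18} \approx -3.2778$)
$U{\left(3 \right)} N \left(-17 - 23\right) = 3 \left(1 + 2 \cdot 3\right) \left(- \frac{59}{18}\right) \left(-17 - 23\right) = 3 \left(1 + 6\right) \left(- \frac{59}{18}\right) \left(-17 - 23\right) = 3 \cdot 7 \left(- \frac{59}{18}\right) \left(-40\right) = 21 \left(- \frac{59}{18}\right) \left(-40\right) = \left(- \frac{413}{6}\right) \left(-40\right) = \frac{8260}{3}$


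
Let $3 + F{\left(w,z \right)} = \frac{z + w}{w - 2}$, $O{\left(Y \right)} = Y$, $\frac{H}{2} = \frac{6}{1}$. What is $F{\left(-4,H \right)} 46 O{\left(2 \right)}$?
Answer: $- \frac{1196}{3} \approx -398.67$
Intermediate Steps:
$H = 12$ ($H = 2 \cdot \frac{6}{1} = 2 \cdot 6 \cdot 1 = 2 \cdot 6 = 12$)
$F{\left(w,z \right)} = -3 + \frac{w + z}{-2 + w}$ ($F{\left(w,z \right)} = -3 + \frac{z + w}{w - 2} = -3 + \frac{w + z}{-2 + w}$)
$F{\left(-4,H \right)} 46 O{\left(2 \right)} = \frac{6 + 12 - -8}{-2 - 4} \cdot 46 \cdot 2 = \frac{6 + 12 + 8}{-6} \cdot 46 \cdot 2 = \left(- \frac{1}{6}\right) 26 \cdot 46 \cdot 2 = \left(- \frac{13}{3}\right) 46 \cdot 2 = \left(- \frac{598}{3}\right) 2 = - \frac{1196}{3}$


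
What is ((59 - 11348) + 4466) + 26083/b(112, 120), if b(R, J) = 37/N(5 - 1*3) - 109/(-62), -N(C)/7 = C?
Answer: -6970027/192 ≈ -36302.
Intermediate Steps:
N(C) = -7*C
b(R, J) = -192/217 (b(R, J) = 37/((-7*(5 - 1*3))) - 109/(-62) = 37/((-7*(5 - 3))) - 109*(-1/62) = 37/((-7*2)) + 109/62 = 37/(-14) + 109/62 = 37*(-1/14) + 109/62 = -37/14 + 109/62 = -192/217)
((59 - 11348) + 4466) + 26083/b(112, 120) = ((59 - 11348) + 4466) + 26083/(-192/217) = (-11289 + 4466) + 26083*(-217/192) = -6823 - 5660011/192 = -6970027/192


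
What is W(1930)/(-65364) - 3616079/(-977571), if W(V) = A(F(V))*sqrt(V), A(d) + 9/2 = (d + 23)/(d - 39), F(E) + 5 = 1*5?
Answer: 3616079/977571 + 397*sqrt(1930)/5098392 ≈ 3.7025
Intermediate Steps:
F(E) = 0 (F(E) = -5 + 1*5 = -5 + 5 = 0)
A(d) = -9/2 + (23 + d)/(-39 + d) (A(d) = -9/2 + (d + 23)/(d - 39) = -9/2 + (23 + d)/(-39 + d))
W(V) = -397*sqrt(V)/78 (W(V) = ((397 - 7*0)/(2*(-39 + 0)))*sqrt(V) = ((1/2)*(397 + 0)/(-39))*sqrt(V) = ((1/2)*(-1/39)*397)*sqrt(V) = -397*sqrt(V)/78)
W(1930)/(-65364) - 3616079/(-977571) = -397*sqrt(1930)/78/(-65364) - 3616079/(-977571) = -397*sqrt(1930)/78*(-1/65364) - 3616079*(-1/977571) = 397*sqrt(1930)/5098392 + 3616079/977571 = 3616079/977571 + 397*sqrt(1930)/5098392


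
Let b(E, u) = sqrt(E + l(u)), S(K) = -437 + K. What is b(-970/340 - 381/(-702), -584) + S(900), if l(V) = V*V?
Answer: 463 + sqrt(149916629369)/663 ≈ 1047.0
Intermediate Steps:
l(V) = V**2
b(E, u) = sqrt(E + u**2)
b(-970/340 - 381/(-702), -584) + S(900) = sqrt((-970/340 - 381/(-702)) + (-584)**2) + (-437 + 900) = sqrt((-970*1/340 - 381*(-1/702)) + 341056) + 463 = sqrt((-97/34 + 127/234) + 341056) + 463 = sqrt(-4595/1989 + 341056) + 463 = sqrt(678355789/1989) + 463 = sqrt(149916629369)/663 + 463 = 463 + sqrt(149916629369)/663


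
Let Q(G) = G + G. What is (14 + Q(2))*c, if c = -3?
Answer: -54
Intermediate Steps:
Q(G) = 2*G
(14 + Q(2))*c = (14 + 2*2)*(-3) = (14 + 4)*(-3) = 18*(-3) = -54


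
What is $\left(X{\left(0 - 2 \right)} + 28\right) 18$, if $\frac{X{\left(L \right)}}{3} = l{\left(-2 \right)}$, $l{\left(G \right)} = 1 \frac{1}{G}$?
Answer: $477$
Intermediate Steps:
$l{\left(G \right)} = \frac{1}{G}$
$X{\left(L \right)} = - \frac{3}{2}$ ($X{\left(L \right)} = \frac{3}{-2} = 3 \left(- \frac{1}{2}\right) = - \frac{3}{2}$)
$\left(X{\left(0 - 2 \right)} + 28\right) 18 = \left(- \frac{3}{2} + 28\right) 18 = \frac{53}{2} \cdot 18 = 477$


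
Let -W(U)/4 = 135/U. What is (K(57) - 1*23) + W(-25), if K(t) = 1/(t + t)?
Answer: -793/570 ≈ -1.3912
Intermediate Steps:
K(t) = 1/(2*t)
W(U) = -540/U
(K(57) - 1*23) + W(-25) = ((½)/57 - 1*23) - 540/(-25) = ((½)*(1/57) - 23) - 540*(-1/25) = (1/114 - 23) + 108/5 = -2621/114 + 108/5 = -793/570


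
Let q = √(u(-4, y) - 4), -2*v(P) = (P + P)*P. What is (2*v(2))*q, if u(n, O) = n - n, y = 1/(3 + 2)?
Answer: -16*I ≈ -16.0*I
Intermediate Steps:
y = ⅕ (y = 1/5 = ⅕ ≈ 0.20000)
u(n, O) = 0
v(P) = -P² (v(P) = -(P + P)*P/2 = -2*P*P/2 = -P²)
q = 2*I (q = √(0 - 4) = √(-4) = 2*I ≈ 2.0*I)
(2*v(2))*q = (2*(-1*2²))*(2*I) = (2*(-1*4))*(2*I) = (2*(-4))*(2*I) = -16*I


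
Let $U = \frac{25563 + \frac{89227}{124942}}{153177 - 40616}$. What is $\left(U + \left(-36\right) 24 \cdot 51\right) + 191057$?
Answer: $\frac{2067253428720339}{14063596462} \approx 1.4699 \cdot 10^{5}$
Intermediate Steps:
$U = \frac{3193981573}{14063596462}$ ($U = \frac{25563 + 89227 \cdot \frac{1}{124942}}{112561} = \left(25563 + \frac{89227}{124942}\right) \frac{1}{112561} = \frac{3193981573}{124942} \cdot \frac{1}{112561} = \frac{3193981573}{14063596462} \approx 0.22711$)
$\left(U + \left(-36\right) 24 \cdot 51\right) + 191057 = \left(\frac{3193981573}{14063596462} + \left(-36\right) 24 \cdot 51\right) + 191057 = \left(\frac{3193981573}{14063596462} - 44064\right) + 191057 = - \frac{619695120519995}{14063596462} + 191057 = \frac{2067253428720339}{14063596462}$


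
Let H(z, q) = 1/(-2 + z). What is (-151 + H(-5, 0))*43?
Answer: -45494/7 ≈ -6499.1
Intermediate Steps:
(-151 + H(-5, 0))*43 = (-151 + 1/(-2 - 5))*43 = (-151 + 1/(-7))*43 = (-151 - ⅐)*43 = -1058/7*43 = -45494/7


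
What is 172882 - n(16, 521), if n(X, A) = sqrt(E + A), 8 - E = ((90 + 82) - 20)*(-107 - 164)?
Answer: 172882 - sqrt(41721) ≈ 1.7268e+5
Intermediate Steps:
E = 41200 (E = 8 - ((90 + 82) - 20)*(-107 - 164) = 8 - (172 - 20)*(-271) = 8 - 152*(-271) = 8 - 1*(-41192) = 8 + 41192 = 41200)
n(X, A) = sqrt(41200 + A)
172882 - n(16, 521) = 172882 - sqrt(41200 + 521) = 172882 - sqrt(41721)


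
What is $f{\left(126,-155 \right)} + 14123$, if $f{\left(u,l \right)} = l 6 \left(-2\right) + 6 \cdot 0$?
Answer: $15983$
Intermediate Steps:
$f{\left(u,l \right)} = - 12 l$ ($f{\left(u,l \right)} = 6 l \left(-2\right) + 0 = - 12 l + 0 = - 12 l$)
$f{\left(126,-155 \right)} + 14123 = \left(-12\right) \left(-155\right) + 14123 = 1860 + 14123 = 15983$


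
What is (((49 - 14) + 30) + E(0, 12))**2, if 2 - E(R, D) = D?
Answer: 3025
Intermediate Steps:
E(R, D) = 2 - D
(((49 - 14) + 30) + E(0, 12))**2 = (((49 - 14) + 30) + (2 - 1*12))**2 = ((35 + 30) + (2 - 12))**2 = (65 - 10)**2 = 55**2 = 3025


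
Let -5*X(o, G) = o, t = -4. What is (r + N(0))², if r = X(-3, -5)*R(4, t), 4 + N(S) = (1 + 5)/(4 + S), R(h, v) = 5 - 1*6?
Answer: 961/100 ≈ 9.6100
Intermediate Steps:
X(o, G) = -o/5
R(h, v) = -1 (R(h, v) = 5 - 6 = -1)
N(S) = -4 + 6/(4 + S) (N(S) = -4 + (1 + 5)/(4 + S) = -4 + 6/(4 + S))
r = -⅗ (r = -⅕*(-3)*(-1) = (⅗)*(-1) = -⅗ ≈ -0.60000)
(r + N(0))² = (-⅗ + 2*(-5 - 2*0)/(4 + 0))² = (-⅗ + 2*(-5 + 0)/4)² = (-⅗ + 2*(¼)*(-5))² = (-⅗ - 5/2)² = (-31/10)² = 961/100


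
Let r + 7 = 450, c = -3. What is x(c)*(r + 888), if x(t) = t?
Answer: -3993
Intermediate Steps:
r = 443 (r = -7 + 450 = 443)
x(c)*(r + 888) = -3*(443 + 888) = -3*1331 = -3993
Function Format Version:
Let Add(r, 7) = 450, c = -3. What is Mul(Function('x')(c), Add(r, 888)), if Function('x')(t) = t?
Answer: -3993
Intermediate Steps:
r = 443 (r = Add(-7, 450) = 443)
Mul(Function('x')(c), Add(r, 888)) = Mul(-3, Add(443, 888)) = Mul(-3, 1331) = -3993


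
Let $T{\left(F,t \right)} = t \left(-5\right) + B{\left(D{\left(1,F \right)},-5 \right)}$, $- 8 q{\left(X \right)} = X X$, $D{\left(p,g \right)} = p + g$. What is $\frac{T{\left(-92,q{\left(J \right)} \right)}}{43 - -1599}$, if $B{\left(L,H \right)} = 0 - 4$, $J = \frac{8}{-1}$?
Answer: $\frac{18}{821} \approx 0.021924$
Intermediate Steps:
$D{\left(p,g \right)} = g + p$
$J = -8$ ($J = 8 \left(-1\right) = -8$)
$q{\left(X \right)} = - \frac{X^{2}}{8}$ ($q{\left(X \right)} = - \frac{X X}{8} = - \frac{X^{2}}{8}$)
$B{\left(L,H \right)} = -4$ ($B{\left(L,H \right)} = 0 - 4 = -4$)
$T{\left(F,t \right)} = -4 - 5 t$ ($T{\left(F,t \right)} = t \left(-5\right) - 4 = - 5 t - 4 = -4 - 5 t$)
$\frac{T{\left(-92,q{\left(J \right)} \right)}}{43 - -1599} = \frac{-4 - 5 \left(- \frac{\left(-8\right)^{2}}{8}\right)}{43 - -1599} = \frac{-4 - 5 \left(\left(- \frac{1}{8}\right) 64\right)}{43 + 1599} = \frac{-4 - -40}{1642} = \left(-4 + 40\right) \frac{1}{1642} = 36 \cdot \frac{1}{1642} = \frac{18}{821}$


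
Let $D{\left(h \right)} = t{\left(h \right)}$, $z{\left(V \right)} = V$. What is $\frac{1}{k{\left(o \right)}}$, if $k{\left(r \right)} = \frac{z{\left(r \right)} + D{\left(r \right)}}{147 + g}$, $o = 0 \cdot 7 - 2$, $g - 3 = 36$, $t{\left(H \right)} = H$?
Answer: $- \frac{93}{2} \approx -46.5$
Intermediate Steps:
$g = 39$ ($g = 3 + 36 = 39$)
$D{\left(h \right)} = h$
$o = -2$ ($o = 0 - 2 = -2$)
$k{\left(r \right)} = \frac{r}{93}$ ($k{\left(r \right)} = \frac{r + r}{147 + 39} = \frac{2 r}{186} = 2 r \frac{1}{186} = \frac{r}{93}$)
$\frac{1}{k{\left(o \right)}} = \frac{1}{\frac{1}{93} \left(-2\right)} = \frac{1}{- \frac{2}{93}} = - \frac{93}{2}$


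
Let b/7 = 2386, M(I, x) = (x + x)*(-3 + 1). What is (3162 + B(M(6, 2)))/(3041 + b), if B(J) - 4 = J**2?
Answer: 3230/19743 ≈ 0.16360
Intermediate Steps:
M(I, x) = -4*x (M(I, x) = (2*x)*(-2) = -4*x)
b = 16702 (b = 7*2386 = 16702)
B(J) = 4 + J**2
(3162 + B(M(6, 2)))/(3041 + b) = (3162 + (4 + (-4*2)**2))/(3041 + 16702) = (3162 + (4 + (-8)**2))/19743 = (3162 + (4 + 64))*(1/19743) = (3162 + 68)*(1/19743) = 3230*(1/19743) = 3230/19743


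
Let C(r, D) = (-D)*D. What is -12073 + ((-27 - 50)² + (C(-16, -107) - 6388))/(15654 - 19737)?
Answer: -49282151/4083 ≈ -12070.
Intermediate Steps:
C(r, D) = -D²
-12073 + ((-27 - 50)² + (C(-16, -107) - 6388))/(15654 - 19737) = -12073 + ((-27 - 50)² + (-1*(-107)² - 6388))/(15654 - 19737) = -12073 + ((-77)² + (-1*11449 - 6388))/(-4083) = -12073 + (5929 + (-11449 - 6388))*(-1/4083) = -12073 + (5929 - 17837)*(-1/4083) = -12073 - 11908*(-1/4083) = -12073 + 11908/4083 = -49282151/4083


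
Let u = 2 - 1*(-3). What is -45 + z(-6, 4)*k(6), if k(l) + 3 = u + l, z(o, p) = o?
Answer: -93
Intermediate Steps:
u = 5 (u = 2 + 3 = 5)
k(l) = 2 + l (k(l) = -3 + (5 + l) = 2 + l)
-45 + z(-6, 4)*k(6) = -45 - 6*(2 + 6) = -45 - 6*8 = -45 - 48 = -93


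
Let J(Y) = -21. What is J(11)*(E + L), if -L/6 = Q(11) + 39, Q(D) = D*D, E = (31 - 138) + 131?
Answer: 19656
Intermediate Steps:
E = 24 (E = -107 + 131 = 24)
Q(D) = D²
L = -960 (L = -6*(11² + 39) = -6*(121 + 39) = -6*160 = -960)
J(11)*(E + L) = -21*(24 - 960) = -21*(-936) = 19656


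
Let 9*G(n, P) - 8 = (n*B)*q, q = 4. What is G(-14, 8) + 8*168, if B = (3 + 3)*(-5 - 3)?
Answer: 14792/9 ≈ 1643.6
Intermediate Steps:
B = -48 (B = 6*(-8) = -48)
G(n, P) = 8/9 - 64*n/3 (G(n, P) = 8/9 + ((n*(-48))*4)/9 = 8/9 + (-48*n*4)/9 = 8/9 + (-192*n)/9 = 8/9 - 64*n/3)
G(-14, 8) + 8*168 = (8/9 - 64/3*(-14)) + 8*168 = (8/9 + 896/3) + 1344 = 2696/9 + 1344 = 14792/9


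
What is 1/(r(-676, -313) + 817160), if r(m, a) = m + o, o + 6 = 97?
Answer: 1/816575 ≈ 1.2246e-6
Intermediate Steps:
o = 91 (o = -6 + 97 = 91)
r(m, a) = 91 + m (r(m, a) = m + 91 = 91 + m)
1/(r(-676, -313) + 817160) = 1/((91 - 676) + 817160) = 1/(-585 + 817160) = 1/816575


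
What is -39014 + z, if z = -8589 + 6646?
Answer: -40957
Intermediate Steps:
z = -1943
-39014 + z = -39014 - 1943 = -40957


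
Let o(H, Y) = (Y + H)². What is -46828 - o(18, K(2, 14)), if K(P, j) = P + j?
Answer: -47984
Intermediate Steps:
o(H, Y) = (H + Y)²
-46828 - o(18, K(2, 14)) = -46828 - (18 + (2 + 14))² = -46828 - (18 + 16)² = -46828 - 1*34² = -46828 - 1*1156 = -46828 - 1156 = -47984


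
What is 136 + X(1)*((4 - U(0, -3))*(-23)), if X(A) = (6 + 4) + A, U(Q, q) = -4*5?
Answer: -5936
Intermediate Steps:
U(Q, q) = -20
X(A) = 10 + A
136 + X(1)*((4 - U(0, -3))*(-23)) = 136 + (10 + 1)*((4 - 1*(-20))*(-23)) = 136 + 11*((4 + 20)*(-23)) = 136 + 11*(24*(-23)) = 136 + 11*(-552) = 136 - 6072 = -5936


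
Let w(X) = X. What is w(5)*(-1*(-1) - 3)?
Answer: -10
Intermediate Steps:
w(5)*(-1*(-1) - 3) = 5*(-1*(-1) - 3) = 5*(1 - 3) = 5*(-2) = -10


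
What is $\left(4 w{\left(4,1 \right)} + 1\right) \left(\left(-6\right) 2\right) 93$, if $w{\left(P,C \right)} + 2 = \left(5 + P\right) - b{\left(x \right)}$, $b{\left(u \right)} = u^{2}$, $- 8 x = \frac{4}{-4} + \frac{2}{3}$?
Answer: $- \frac{129425}{4} \approx -32356.0$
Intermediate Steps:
$x = \frac{1}{24}$ ($x = - \frac{\frac{4}{-4} + \frac{2}{3}}{8} = - \frac{4 \left(- \frac{1}{4}\right) + 2 \cdot \frac{1}{3}}{8} = - \frac{-1 + \frac{2}{3}}{8} = \left(- \frac{1}{8}\right) \left(- \frac{1}{3}\right) = \frac{1}{24} \approx 0.041667$)
$w{\left(P,C \right)} = \frac{1727}{576} + P$ ($w{\left(P,C \right)} = -2 + \left(\left(5 + P\right) - \left(\frac{1}{24}\right)^{2}\right) = -2 + \left(\left(5 + P\right) - \frac{1}{576}\right) = -2 + \left(\frac{2879}{576} + P\right) = \frac{1727}{576} + P$)
$\left(4 w{\left(4,1 \right)} + 1\right) \left(\left(-6\right) 2\right) 93 = \left(4 \left(\frac{1727}{576} + 4\right) + 1\right) \left(\left(-6\right) 2\right) 93 = \left(4 \cdot \frac{4031}{576} + 1\right) \left(-12\right) 93 = \left(\frac{4031}{144} + 1\right) \left(-12\right) 93 = \frac{4175}{144} \left(-12\right) 93 = \left(- \frac{4175}{12}\right) 93 = - \frac{129425}{4}$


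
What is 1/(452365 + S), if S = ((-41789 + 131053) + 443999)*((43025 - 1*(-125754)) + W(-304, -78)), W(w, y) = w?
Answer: 1/89841936290 ≈ 1.1131e-11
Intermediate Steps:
S = 89841483925 (S = ((-41789 + 131053) + 443999)*((43025 - 1*(-125754)) - 304) = (89264 + 443999)*((43025 + 125754) - 304) = 533263*(168779 - 304) = 533263*168475 = 89841483925)
1/(452365 + S) = 1/(452365 + 89841483925) = 1/89841936290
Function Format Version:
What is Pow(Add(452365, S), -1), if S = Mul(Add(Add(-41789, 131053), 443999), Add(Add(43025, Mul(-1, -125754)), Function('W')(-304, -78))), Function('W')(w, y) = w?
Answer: Rational(1, 89841936290) ≈ 1.1131e-11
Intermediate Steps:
S = 89841483925 (S = Mul(Add(Add(-41789, 131053), 443999), Add(Add(43025, Mul(-1, -125754)), -304)) = Mul(Add(89264, 443999), Add(Add(43025, 125754), -304)) = Mul(533263, Add(168779, -304)) = Mul(533263, 168475) = 89841483925)
Pow(Add(452365, S), -1) = Pow(Add(452365, 89841483925), -1) = Pow(89841936290, -1) = Rational(1, 89841936290)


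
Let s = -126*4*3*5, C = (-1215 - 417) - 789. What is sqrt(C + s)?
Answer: 3*I*sqrt(1109) ≈ 99.905*I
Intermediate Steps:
C = -2421 (C = -1632 - 789 = -2421)
s = -7560 (s = -1512*5 = -126*60 = -7560)
sqrt(C + s) = sqrt(-2421 - 7560) = sqrt(-9981) = 3*I*sqrt(1109)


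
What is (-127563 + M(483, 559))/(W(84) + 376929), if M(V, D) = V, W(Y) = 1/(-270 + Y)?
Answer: -23636880/70108793 ≈ -0.33715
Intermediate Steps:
(-127563 + M(483, 559))/(W(84) + 376929) = (-127563 + 483)/(1/(-270 + 84) + 376929) = -127080/(1/(-186) + 376929) = -127080/(-1/186 + 376929) = -127080/70108793/186 = -127080*186/70108793 = -23636880/70108793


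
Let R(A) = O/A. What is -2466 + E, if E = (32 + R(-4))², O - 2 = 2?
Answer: -1505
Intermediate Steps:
O = 4 (O = 2 + 2 = 4)
R(A) = 4/A
E = 961 (E = (32 + 4/(-4))² = (32 + 4*(-¼))² = (32 - 1)² = 31² = 961)
-2466 + E = -2466 + 961 = -1505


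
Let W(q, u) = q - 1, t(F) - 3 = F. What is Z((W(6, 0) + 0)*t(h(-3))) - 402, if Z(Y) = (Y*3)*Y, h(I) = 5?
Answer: 4398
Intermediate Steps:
t(F) = 3 + F
W(q, u) = -1 + q
Z(Y) = 3*Y**2 (Z(Y) = (3*Y)*Y = 3*Y**2)
Z((W(6, 0) + 0)*t(h(-3))) - 402 = 3*(((-1 + 6) + 0)*(3 + 5))**2 - 402 = 3*((5 + 0)*8)**2 - 402 = 3*(5*8)**2 - 402 = 3*40**2 - 402 = 3*1600 - 402 = 4800 - 402 = 4398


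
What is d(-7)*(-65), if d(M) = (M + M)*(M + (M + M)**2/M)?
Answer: -31850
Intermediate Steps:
d(M) = 10*M**2 (d(M) = (2*M)*(M + (2*M)**2/M) = (2*M)*(M + (4*M**2)/M) = (2*M)*(M + 4*M) = (2*M)*(5*M) = 10*M**2)
d(-7)*(-65) = (10*(-7)**2)*(-65) = (10*49)*(-65) = 490*(-65) = -31850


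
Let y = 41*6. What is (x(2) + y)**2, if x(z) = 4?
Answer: 62500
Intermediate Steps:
y = 246
(x(2) + y)**2 = (4 + 246)**2 = 250**2 = 62500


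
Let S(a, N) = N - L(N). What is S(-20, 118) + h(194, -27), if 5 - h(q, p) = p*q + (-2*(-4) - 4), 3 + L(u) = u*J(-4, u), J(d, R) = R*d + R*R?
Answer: -1581976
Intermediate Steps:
J(d, R) = R² + R*d (J(d, R) = R*d + R² = R² + R*d)
L(u) = -3 + u²*(-4 + u) (L(u) = -3 + u*(u*(u - 4)) = -3 + u*(u*(-4 + u)) = -3 + u²*(-4 + u))
h(q, p) = 1 - p*q (h(q, p) = 5 - (p*q + (-2*(-4) - 4)) = 5 - (p*q + (8 - 4)) = 5 - (p*q + 4) = 5 - (4 + p*q) = 5 + (-4 - p*q) = 1 - p*q)
S(a, N) = 3 + N - N²*(-4 + N) (S(a, N) = N - (-3 + N²*(-4 + N)) = N + (3 - N²*(-4 + N)) = 3 + N - N²*(-4 + N))
S(-20, 118) + h(194, -27) = (3 + 118 + 118²*(4 - 1*118)) + (1 - 1*(-27)*194) = (3 + 118 + 13924*(4 - 118)) + (1 + 5238) = (3 + 118 + 13924*(-114)) + 5239 = (3 + 118 - 1587336) + 5239 = -1587215 + 5239 = -1581976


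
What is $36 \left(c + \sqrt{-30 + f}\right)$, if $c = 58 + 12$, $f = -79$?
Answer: $2520 + 36 i \sqrt{109} \approx 2520.0 + 375.85 i$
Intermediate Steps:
$c = 70$
$36 \left(c + \sqrt{-30 + f}\right) = 36 \left(70 + \sqrt{-30 - 79}\right) = 36 \left(70 + \sqrt{-109}\right) = 36 \left(70 + i \sqrt{109}\right) = 2520 + 36 i \sqrt{109}$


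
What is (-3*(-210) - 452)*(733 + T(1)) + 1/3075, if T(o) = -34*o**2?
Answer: 382597651/3075 ≈ 1.2442e+5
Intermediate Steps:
(-3*(-210) - 452)*(733 + T(1)) + 1/3075 = (-3*(-210) - 452)*(733 - 34*1**2) + 1/3075 = (630 - 452)*(733 - 34*1) + 1/3075 = 178*(733 - 34) + 1/3075 = 178*699 + 1/3075 = 124422 + 1/3075 = 382597651/3075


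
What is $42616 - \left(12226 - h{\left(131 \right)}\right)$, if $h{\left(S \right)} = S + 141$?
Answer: $30662$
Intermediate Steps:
$h{\left(S \right)} = 141 + S$
$42616 - \left(12226 - h{\left(131 \right)}\right) = 42616 - \left(12226 - \left(141 + 131\right)\right) = 42616 - \left(12226 - 272\right) = 42616 - 11954 = 30662$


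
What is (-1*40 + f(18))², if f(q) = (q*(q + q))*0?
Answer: 1600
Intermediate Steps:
f(q) = 0 (f(q) = (q*(2*q))*0 = (2*q²)*0 = 0)
(-1*40 + f(18))² = (-1*40 + 0)² = (-40 + 0)² = (-40)² = 1600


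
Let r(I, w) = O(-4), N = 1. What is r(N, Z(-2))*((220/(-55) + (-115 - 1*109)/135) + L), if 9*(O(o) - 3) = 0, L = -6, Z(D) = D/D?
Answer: -1574/45 ≈ -34.978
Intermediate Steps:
Z(D) = 1
O(o) = 3 (O(o) = 3 + (⅑)*0 = 3 + 0 = 3)
r(I, w) = 3
r(N, Z(-2))*((220/(-55) + (-115 - 1*109)/135) + L) = 3*((220/(-55) + (-115 - 1*109)/135) - 6) = 3*((220*(-1/55) + (-115 - 109)*(1/135)) - 6) = 3*((-4 - 224*1/135) - 6) = 3*((-4 - 224/135) - 6) = 3*(-764/135 - 6) = 3*(-1574/135) = -1574/45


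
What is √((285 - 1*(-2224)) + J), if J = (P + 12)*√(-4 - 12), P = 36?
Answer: √(2509 + 192*I) ≈ 50.127 + 1.9152*I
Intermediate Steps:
J = 192*I (J = (36 + 12)*√(-4 - 12) = 48*√(-16) = 48*(4*I) = 192*I ≈ 192.0*I)
√((285 - 1*(-2224)) + J) = √((285 - 1*(-2224)) + 192*I) = √((285 + 2224) + 192*I) = √(2509 + 192*I)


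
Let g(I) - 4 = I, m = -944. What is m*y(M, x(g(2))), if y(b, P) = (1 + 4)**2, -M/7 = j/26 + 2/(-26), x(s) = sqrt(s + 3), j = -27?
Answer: -23600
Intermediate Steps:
g(I) = 4 + I
x(s) = sqrt(3 + s)
M = 203/26 (M = -7*(-27/26 + 2/(-26)) = -7*(-27*1/26 + 2*(-1/26)) = -7*(-27/26 - 1/13) = -7*(-29/26) = 203/26 ≈ 7.8077)
y(b, P) = 25 (y(b, P) = 5**2 = 25)
m*y(M, x(g(2))) = -944*25 = -23600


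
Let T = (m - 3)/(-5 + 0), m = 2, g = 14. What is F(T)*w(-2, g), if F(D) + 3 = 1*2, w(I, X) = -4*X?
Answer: 56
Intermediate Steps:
T = ⅕ (T = (2 - 3)/(-5 + 0) = -1/(-5) = -1*(-⅕) = ⅕ ≈ 0.20000)
F(D) = -1 (F(D) = -3 + 1*2 = -3 + 2 = -1)
F(T)*w(-2, g) = -(-4)*14 = -1*(-56) = 56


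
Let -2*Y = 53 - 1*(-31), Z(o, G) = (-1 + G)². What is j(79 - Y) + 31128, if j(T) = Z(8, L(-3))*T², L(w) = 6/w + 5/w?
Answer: 3149788/9 ≈ 3.4998e+5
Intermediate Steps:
L(w) = 11/w
Y = -42 (Y = -(53 - 1*(-31))/2 = -(53 + 31)/2 = -½*84 = -42)
j(T) = 196*T²/9 (j(T) = (-1 + 11/(-3))²*T² = (-1 + 11*(-⅓))²*T² = (-1 - 11/3)²*T² = (-14/3)²*T² = 196*T²/9)
j(79 - Y) + 31128 = 196*(79 - 1*(-42))²/9 + 31128 = 196*(79 + 42)²/9 + 31128 = (196/9)*121² + 31128 = (196/9)*14641 + 31128 = 2869636/9 + 31128 = 3149788/9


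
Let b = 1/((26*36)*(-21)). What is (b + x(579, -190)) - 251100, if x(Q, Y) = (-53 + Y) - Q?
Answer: -4951778833/19656 ≈ -2.5192e+5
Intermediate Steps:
x(Q, Y) = -53 + Y - Q
b = -1/19656 (b = 1/(936*(-21)) = 1/(-19656) = -1/19656 ≈ -5.0875e-5)
(b + x(579, -190)) - 251100 = (-1/19656 + (-53 - 190 - 1*579)) - 251100 = (-1/19656 + (-53 - 190 - 579)) - 251100 = (-1/19656 - 822) - 251100 = -16157233/19656 - 251100 = -4951778833/19656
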